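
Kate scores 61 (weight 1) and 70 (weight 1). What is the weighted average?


Weighted sum:
1 x 61 + 1 x 70 = 131
Total weight:
1 + 1 = 2
Weighted average:
131 / 2 = 65.5

65.5


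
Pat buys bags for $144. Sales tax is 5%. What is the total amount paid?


Calculate the tax:
5% of $144 = $7.20
Add tax to price:
$144 + $7.20 = $151.20

$151.20


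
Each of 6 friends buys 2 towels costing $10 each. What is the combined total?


Cost per person:
2 x $10 = $20
Group total:
6 x $20 = $120

$120


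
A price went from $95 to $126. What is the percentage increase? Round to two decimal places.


Find the absolute change:
|126 - 95| = 31
Divide by original and multiply by 100:
31 / 95 x 100 = 32.6315...% ≈ 32.63%

32.63%


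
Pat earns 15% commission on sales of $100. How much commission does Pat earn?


Convert rate to decimal:
15% = 0.15
Multiply by sales:
$100 x 0.15 = $15

$15


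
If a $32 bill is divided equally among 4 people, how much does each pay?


Total bill: $32
Number of people: 4
Each pays: $32 / 4 = $8

$8


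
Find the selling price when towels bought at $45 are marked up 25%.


Calculate the markup amount:
25% of $45 = $11.25
Add to cost:
$45 + $11.25 = $56.25

$56.25


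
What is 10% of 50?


Convert percentage to decimal:
10% = 0.1
Multiply:
50 x 0.1 = 5

5


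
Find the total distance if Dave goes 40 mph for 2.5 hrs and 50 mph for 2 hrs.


Leg 1 distance:
40 x 2.5 = 100 miles
Leg 2 distance:
50 x 2 = 100 miles
Total distance:
100 + 100 = 200 miles

200 miles


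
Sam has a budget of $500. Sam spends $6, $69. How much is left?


Add up expenses:
$6 + $69 = $75
Subtract from budget:
$500 - $75 = $425

$425


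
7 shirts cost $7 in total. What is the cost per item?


Total cost: $7
Number of items: 7
Unit price: $7 / 7 = $1

$1


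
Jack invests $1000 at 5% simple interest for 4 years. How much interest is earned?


Use the formula I = P x R x T / 100
P x R x T = 1000 x 5 x 4 = 20000
I = 20000 / 100 = $200

$200


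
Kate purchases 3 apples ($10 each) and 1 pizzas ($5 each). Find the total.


Cost of apples:
3 x $10 = $30
Cost of pizzas:
1 x $5 = $5
Add both:
$30 + $5 = $35

$35


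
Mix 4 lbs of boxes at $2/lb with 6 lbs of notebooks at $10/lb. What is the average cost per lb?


Cost of boxes:
4 x $2 = $8
Cost of notebooks:
6 x $10 = $60
Total cost: $8 + $60 = $68
Total weight: 10 lbs
Average: $68 / 10 = $6.80/lb

$6.80/lb


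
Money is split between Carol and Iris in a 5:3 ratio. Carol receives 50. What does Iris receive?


Find the multiplier:
50 / 5 = 10
Apply to Iris's share:
3 x 10 = 30

30


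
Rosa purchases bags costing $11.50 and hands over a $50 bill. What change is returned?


Start with the amount paid:
$50
Subtract the price:
$50 - $11.50 = $38.50

$38.50


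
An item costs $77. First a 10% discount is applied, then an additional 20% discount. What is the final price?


First discount:
10% of $77 = $7.70
Price after first discount:
$77 - $7.70 = $69.30
Second discount:
20% of $69.30 = $13.86
Final price:
$69.30 - $13.86 = $55.44

$55.44


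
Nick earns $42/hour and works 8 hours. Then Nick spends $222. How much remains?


Calculate earnings:
8 x $42 = $336
Subtract spending:
$336 - $222 = $114

$114


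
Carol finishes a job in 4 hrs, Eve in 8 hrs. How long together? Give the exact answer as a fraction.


Carol's rate: 1/4 of the job per hour
Eve's rate: 1/8 of the job per hour
Combined rate: 1/4 + 1/8 = 3/8 per hour
Time = 1 / (3/8) = 8/3 hours (≈ 2.67 hours)

8/3 hours


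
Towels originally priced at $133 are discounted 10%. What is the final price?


Calculate the discount amount:
10% of $133 = $13.30
Subtract from original:
$133 - $13.30 = $119.70

$119.70


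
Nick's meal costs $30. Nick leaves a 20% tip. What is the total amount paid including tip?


Calculate the tip:
20% of $30 = $6
Add tip to meal cost:
$30 + $6 = $36

$36


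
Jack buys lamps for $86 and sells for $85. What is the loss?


Selling price = $85
Cost price = $86
Loss = cost price - selling price:
Loss = $86 - $85 = $1

$1


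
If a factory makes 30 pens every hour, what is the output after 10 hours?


Production rate: 30 pens per hour
Time: 10 hours
Total: 30 x 10 = 300 pens

300 pens


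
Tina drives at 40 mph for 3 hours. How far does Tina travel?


Use the formula: distance = speed x time
Speed = 40 mph, Time = 3 hours
40 x 3 = 120 miles

120 miles


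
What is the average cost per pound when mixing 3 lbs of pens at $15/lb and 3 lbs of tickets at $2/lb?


Cost of pens:
3 x $15 = $45
Cost of tickets:
3 x $2 = $6
Total cost: $45 + $6 = $51
Total weight: 6 lbs
Average: $51 / 6 = $8.50/lb

$8.50/lb


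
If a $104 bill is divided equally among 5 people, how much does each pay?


Total bill: $104
Number of people: 5
Each pays: $104 / 5 = $20.80

$20.80


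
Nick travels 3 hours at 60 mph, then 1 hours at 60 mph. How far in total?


Leg 1 distance:
60 x 3 = 180 miles
Leg 2 distance:
60 x 1 = 60 miles
Total distance:
180 + 60 = 240 miles

240 miles


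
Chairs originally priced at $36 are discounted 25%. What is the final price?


Calculate the discount amount:
25% of $36 = $9
Subtract from original:
$36 - $9 = $27

$27


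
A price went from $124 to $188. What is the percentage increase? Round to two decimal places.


Find the absolute change:
|188 - 124| = 64
Divide by original and multiply by 100:
64 / 124 x 100 = 51.6129...% ≈ 51.61%

51.61%


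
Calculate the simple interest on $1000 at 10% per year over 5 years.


Use the formula I = P x R x T / 100
P x R x T = 1000 x 10 x 5 = 50000
I = 50000 / 100 = $500

$500


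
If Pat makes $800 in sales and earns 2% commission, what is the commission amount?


Convert rate to decimal:
2% = 0.02
Multiply by sales:
$800 x 0.02 = $16

$16


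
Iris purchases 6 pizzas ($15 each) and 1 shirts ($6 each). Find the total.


Cost of pizzas:
6 x $15 = $90
Cost of shirts:
1 x $6 = $6
Add both:
$90 + $6 = $96

$96


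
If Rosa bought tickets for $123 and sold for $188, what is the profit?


Selling price = $188
Cost price = $123
Profit = selling price - cost price:
Profit = $188 - $123 = $65

$65


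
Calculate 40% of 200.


Convert percentage to decimal:
40% = 0.4
Multiply:
200 x 0.4 = 80

80


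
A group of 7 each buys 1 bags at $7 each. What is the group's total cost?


Cost per person:
1 x $7 = $7
Group total:
7 x $7 = $49

$49


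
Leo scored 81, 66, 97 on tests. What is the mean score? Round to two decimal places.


Add the scores:
81 + 66 + 97 = 244
Divide by the number of tests:
244 / 3 = 81.3333... ≈ 81.33

81.33


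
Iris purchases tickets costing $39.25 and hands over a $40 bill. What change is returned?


Start with the amount paid:
$40
Subtract the price:
$40 - $39.25 = $0.75

$0.75


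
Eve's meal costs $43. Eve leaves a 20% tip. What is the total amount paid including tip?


Calculate the tip:
20% of $43 = $8.60
Add tip to meal cost:
$43 + $8.60 = $51.60

$51.60


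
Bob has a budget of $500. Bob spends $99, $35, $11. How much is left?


Add up expenses:
$99 + $35 + $11 = $145
Subtract from budget:
$500 - $145 = $355

$355


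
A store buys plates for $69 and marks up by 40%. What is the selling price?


Calculate the markup amount:
40% of $69 = $27.60
Add to cost:
$69 + $27.60 = $96.60

$96.60


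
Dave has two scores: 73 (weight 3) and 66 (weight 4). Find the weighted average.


Weighted sum:
3 x 73 + 4 x 66 = 483
Total weight:
3 + 4 = 7
Weighted average:
483 / 7 = 69

69


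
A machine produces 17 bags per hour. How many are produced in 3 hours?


Production rate: 17 bags per hour
Time: 3 hours
Total: 17 x 3 = 51 bags

51 bags


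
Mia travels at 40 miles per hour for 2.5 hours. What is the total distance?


Use the formula: distance = speed x time
Speed = 40 mph, Time = 2.5 hours
40 x 2.5 = 100 miles

100 miles


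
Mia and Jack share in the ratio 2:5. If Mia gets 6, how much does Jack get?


Find the multiplier:
6 / 2 = 3
Apply to Jack's share:
5 x 3 = 15

15


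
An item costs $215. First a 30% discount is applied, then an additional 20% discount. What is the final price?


First discount:
30% of $215 = $64.50
Price after first discount:
$215 - $64.50 = $150.50
Second discount:
20% of $150.50 = $30.10
Final price:
$150.50 - $30.10 = $120.40

$120.40


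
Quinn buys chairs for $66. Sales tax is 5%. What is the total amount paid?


Calculate the tax:
5% of $66 = $3.30
Add tax to price:
$66 + $3.30 = $69.30

$69.30


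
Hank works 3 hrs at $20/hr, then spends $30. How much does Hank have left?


Calculate earnings:
3 x $20 = $60
Subtract spending:
$60 - $30 = $30

$30


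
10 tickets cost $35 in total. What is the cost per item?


Total cost: $35
Number of items: 10
Unit price: $35 / 10 = $3.50

$3.50


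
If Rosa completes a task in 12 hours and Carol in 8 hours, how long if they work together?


Rosa's rate: 1/12 of the job per hour
Carol's rate: 1/8 of the job per hour
Combined rate: 1/12 + 1/8 = 5/24 per hour
Time = 1 / (5/24) = 24/5 = 4.8 hours

4.8 hours


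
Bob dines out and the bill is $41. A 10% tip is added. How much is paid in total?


Calculate the tip:
10% of $41 = $4.10
Add tip to meal cost:
$41 + $4.10 = $45.10

$45.10


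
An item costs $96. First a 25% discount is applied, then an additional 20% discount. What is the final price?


First discount:
25% of $96 = $24
Price after first discount:
$96 - $24 = $72
Second discount:
20% of $72 = $14.40
Final price:
$72 - $14.40 = $57.60

$57.60


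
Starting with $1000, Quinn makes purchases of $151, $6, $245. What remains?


Add up expenses:
$151 + $6 + $245 = $402
Subtract from budget:
$1000 - $402 = $598

$598


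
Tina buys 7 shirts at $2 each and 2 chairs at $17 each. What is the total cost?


Cost of shirts:
7 x $2 = $14
Cost of chairs:
2 x $17 = $34
Add both:
$14 + $34 = $48

$48


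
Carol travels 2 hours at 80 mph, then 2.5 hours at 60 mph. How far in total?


Leg 1 distance:
80 x 2 = 160 miles
Leg 2 distance:
60 x 2.5 = 150 miles
Total distance:
160 + 150 = 310 miles

310 miles


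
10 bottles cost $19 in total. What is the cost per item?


Total cost: $19
Number of items: 10
Unit price: $19 / 10 = $1.90

$1.90


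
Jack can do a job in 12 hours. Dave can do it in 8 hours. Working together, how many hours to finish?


Jack's rate: 1/12 of the job per hour
Dave's rate: 1/8 of the job per hour
Combined rate: 1/12 + 1/8 = 5/24 per hour
Time = 1 / (5/24) = 24/5 = 4.8 hours

4.8 hours


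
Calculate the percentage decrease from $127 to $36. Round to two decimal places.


Find the absolute change:
|36 - 127| = 91
Divide by original and multiply by 100:
91 / 127 x 100 = 71.6535...% ≈ 71.65%

71.65%


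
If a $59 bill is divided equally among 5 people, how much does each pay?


Total bill: $59
Number of people: 5
Each pays: $59 / 5 = $11.80

$11.80


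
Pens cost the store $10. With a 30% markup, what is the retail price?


Calculate the markup amount:
30% of $10 = $3
Add to cost:
$10 + $3 = $13

$13


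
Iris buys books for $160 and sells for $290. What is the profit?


Selling price = $290
Cost price = $160
Profit = selling price - cost price:
Profit = $290 - $160 = $130

$130


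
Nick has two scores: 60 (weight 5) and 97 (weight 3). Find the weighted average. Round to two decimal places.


Weighted sum:
5 x 60 + 3 x 97 = 591
Total weight:
5 + 3 = 8
Weighted average:
591 / 8 = 73.875 ≈ 73.88

73.88


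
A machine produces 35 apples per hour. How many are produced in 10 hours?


Production rate: 35 apples per hour
Time: 10 hours
Total: 35 x 10 = 350 apples

350 apples


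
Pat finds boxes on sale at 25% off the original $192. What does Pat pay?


Calculate the discount amount:
25% of $192 = $48
Subtract from original:
$192 - $48 = $144

$144


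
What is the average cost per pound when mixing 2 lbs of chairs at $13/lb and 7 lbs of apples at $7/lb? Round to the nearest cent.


Cost of chairs:
2 x $13 = $26
Cost of apples:
7 x $7 = $49
Total cost: $26 + $49 = $75
Total weight: 9 lbs
Average: $75 / 9 = $8.3333... ≈ $8.33/lb

$8.33/lb


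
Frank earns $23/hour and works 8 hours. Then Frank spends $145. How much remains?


Calculate earnings:
8 x $23 = $184
Subtract spending:
$184 - $145 = $39

$39


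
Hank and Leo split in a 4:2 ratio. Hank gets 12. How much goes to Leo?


Find the multiplier:
12 / 4 = 3
Apply to Leo's share:
2 x 3 = 6

6


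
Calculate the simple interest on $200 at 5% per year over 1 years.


Use the formula I = P x R x T / 100
P x R x T = 200 x 5 x 1 = 1000
I = 1000 / 100 = $10

$10


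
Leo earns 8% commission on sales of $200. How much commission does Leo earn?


Convert rate to decimal:
8% = 0.08
Multiply by sales:
$200 x 0.08 = $16

$16


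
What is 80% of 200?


Convert percentage to decimal:
80% = 0.8
Multiply:
200 x 0.8 = 160

160


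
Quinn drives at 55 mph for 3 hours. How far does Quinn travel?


Use the formula: distance = speed x time
Speed = 55 mph, Time = 3 hours
55 x 3 = 165 miles

165 miles


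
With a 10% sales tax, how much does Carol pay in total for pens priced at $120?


Calculate the tax:
10% of $120 = $12
Add tax to price:
$120 + $12 = $132

$132


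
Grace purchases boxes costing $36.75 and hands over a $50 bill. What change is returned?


Start with the amount paid:
$50
Subtract the price:
$50 - $36.75 = $13.25

$13.25


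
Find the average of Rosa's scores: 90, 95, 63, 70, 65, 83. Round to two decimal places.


Add the scores:
90 + 95 + 63 + 70 + 65 + 83 = 466
Divide by the number of tests:
466 / 6 = 77.6666... ≈ 77.67

77.67


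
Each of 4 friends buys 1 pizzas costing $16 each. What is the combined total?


Cost per person:
1 x $16 = $16
Group total:
4 x $16 = $64

$64


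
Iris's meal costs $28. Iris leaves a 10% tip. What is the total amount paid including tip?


Calculate the tip:
10% of $28 = $2.80
Add tip to meal cost:
$28 + $2.80 = $30.80

$30.80


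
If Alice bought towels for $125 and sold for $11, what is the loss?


Selling price = $11
Cost price = $125
Loss = cost price - selling price:
Loss = $125 - $11 = $114

$114


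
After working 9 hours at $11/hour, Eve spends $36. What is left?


Calculate earnings:
9 x $11 = $99
Subtract spending:
$99 - $36 = $63

$63


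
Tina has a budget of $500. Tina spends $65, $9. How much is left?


Add up expenses:
$65 + $9 = $74
Subtract from budget:
$500 - $74 = $426

$426


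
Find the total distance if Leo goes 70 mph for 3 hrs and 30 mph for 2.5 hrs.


Leg 1 distance:
70 x 3 = 210 miles
Leg 2 distance:
30 x 2.5 = 75 miles
Total distance:
210 + 75 = 285 miles

285 miles


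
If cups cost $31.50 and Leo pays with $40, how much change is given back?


Start with the amount paid:
$40
Subtract the price:
$40 - $31.50 = $8.50

$8.50


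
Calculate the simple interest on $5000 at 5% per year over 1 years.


Use the formula I = P x R x T / 100
P x R x T = 5000 x 5 x 1 = 25000
I = 25000 / 100 = $250

$250


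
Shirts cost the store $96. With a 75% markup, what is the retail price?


Calculate the markup amount:
75% of $96 = $72
Add to cost:
$96 + $72 = $168

$168


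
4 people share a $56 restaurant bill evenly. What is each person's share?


Total bill: $56
Number of people: 4
Each pays: $56 / 4 = $14

$14


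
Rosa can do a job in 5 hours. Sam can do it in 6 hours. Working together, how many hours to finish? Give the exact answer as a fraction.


Rosa's rate: 1/5 of the job per hour
Sam's rate: 1/6 of the job per hour
Combined rate: 1/5 + 1/6 = 11/30 per hour
Time = 1 / (11/30) = 30/11 hours (≈ 2.73 hours)

30/11 hours


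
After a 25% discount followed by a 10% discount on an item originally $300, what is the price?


First discount:
25% of $300 = $75
Price after first discount:
$300 - $75 = $225
Second discount:
10% of $225 = $22.50
Final price:
$225 - $22.50 = $202.50

$202.50


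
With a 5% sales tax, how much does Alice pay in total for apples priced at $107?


Calculate the tax:
5% of $107 = $5.35
Add tax to price:
$107 + $5.35 = $112.35

$112.35


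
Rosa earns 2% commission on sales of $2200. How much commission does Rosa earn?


Convert rate to decimal:
2% = 0.02
Multiply by sales:
$2200 x 0.02 = $44

$44


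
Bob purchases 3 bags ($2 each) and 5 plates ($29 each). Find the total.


Cost of bags:
3 x $2 = $6
Cost of plates:
5 x $29 = $145
Add both:
$6 + $145 = $151

$151


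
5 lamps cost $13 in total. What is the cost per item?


Total cost: $13
Number of items: 5
Unit price: $13 / 5 = $2.60

$2.60


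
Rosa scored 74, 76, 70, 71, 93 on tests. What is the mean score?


Add the scores:
74 + 76 + 70 + 71 + 93 = 384
Divide by the number of tests:
384 / 5 = 76.8

76.8


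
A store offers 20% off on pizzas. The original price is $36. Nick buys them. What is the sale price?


Calculate the discount amount:
20% of $36 = $7.20
Subtract from original:
$36 - $7.20 = $28.80

$28.80


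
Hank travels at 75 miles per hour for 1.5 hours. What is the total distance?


Use the formula: distance = speed x time
Speed = 75 mph, Time = 1.5 hours
75 x 1.5 = 112.5 miles

112.5 miles


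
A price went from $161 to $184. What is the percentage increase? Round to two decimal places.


Find the absolute change:
|184 - 161| = 23
Divide by original and multiply by 100:
23 / 161 x 100 = 14.2857...% ≈ 14.29%

14.29%


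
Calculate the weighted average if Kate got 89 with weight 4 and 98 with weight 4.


Weighted sum:
4 x 89 + 4 x 98 = 748
Total weight:
4 + 4 = 8
Weighted average:
748 / 8 = 93.5

93.5


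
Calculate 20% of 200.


Convert percentage to decimal:
20% = 0.2
Multiply:
200 x 0.2 = 40

40


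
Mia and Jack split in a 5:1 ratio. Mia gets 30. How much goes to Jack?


Find the multiplier:
30 / 5 = 6
Apply to Jack's share:
1 x 6 = 6

6


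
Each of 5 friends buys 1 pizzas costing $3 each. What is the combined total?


Cost per person:
1 x $3 = $3
Group total:
5 x $3 = $15

$15


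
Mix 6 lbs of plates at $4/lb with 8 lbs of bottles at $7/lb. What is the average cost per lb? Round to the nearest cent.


Cost of plates:
6 x $4 = $24
Cost of bottles:
8 x $7 = $56
Total cost: $24 + $56 = $80
Total weight: 14 lbs
Average: $80 / 14 = $5.7142... ≈ $5.71/lb

$5.71/lb


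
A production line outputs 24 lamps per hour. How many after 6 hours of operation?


Production rate: 24 lamps per hour
Time: 6 hours
Total: 24 x 6 = 144 lamps

144 lamps


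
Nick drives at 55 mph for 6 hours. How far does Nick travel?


Use the formula: distance = speed x time
Speed = 55 mph, Time = 6 hours
55 x 6 = 330 miles

330 miles


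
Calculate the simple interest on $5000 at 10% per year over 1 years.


Use the formula I = P x R x T / 100
P x R x T = 5000 x 10 x 1 = 50000
I = 50000 / 100 = $500

$500


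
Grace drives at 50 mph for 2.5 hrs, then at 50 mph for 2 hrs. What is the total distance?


Leg 1 distance:
50 x 2.5 = 125 miles
Leg 2 distance:
50 x 2 = 100 miles
Total distance:
125 + 100 = 225 miles

225 miles


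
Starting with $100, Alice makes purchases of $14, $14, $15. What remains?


Add up expenses:
$14 + $14 + $15 = $43
Subtract from budget:
$100 - $43 = $57

$57


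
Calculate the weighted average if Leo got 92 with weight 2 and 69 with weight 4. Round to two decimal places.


Weighted sum:
2 x 92 + 4 x 69 = 460
Total weight:
2 + 4 = 6
Weighted average:
460 / 6 = 76.6666... ≈ 76.67

76.67


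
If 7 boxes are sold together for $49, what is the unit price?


Total cost: $49
Number of items: 7
Unit price: $49 / 7 = $7

$7


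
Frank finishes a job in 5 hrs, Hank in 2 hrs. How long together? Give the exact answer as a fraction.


Frank's rate: 1/5 of the job per hour
Hank's rate: 1/2 of the job per hour
Combined rate: 1/5 + 1/2 = 7/10 per hour
Time = 1 / (7/10) = 10/7 hours (≈ 1.43 hours)

10/7 hours


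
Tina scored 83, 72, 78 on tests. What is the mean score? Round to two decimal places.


Add the scores:
83 + 72 + 78 = 233
Divide by the number of tests:
233 / 3 = 77.6666... ≈ 77.67

77.67


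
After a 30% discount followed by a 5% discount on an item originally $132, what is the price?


First discount:
30% of $132 = $39.60
Price after first discount:
$132 - $39.60 = $92.40
Second discount:
5% of $92.40 = $4.62
Final price:
$92.40 - $4.62 = $87.78

$87.78


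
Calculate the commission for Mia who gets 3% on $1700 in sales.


Convert rate to decimal:
3% = 0.03
Multiply by sales:
$1700 x 0.03 = $51

$51


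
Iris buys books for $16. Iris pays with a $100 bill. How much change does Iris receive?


Start with the amount paid:
$100
Subtract the price:
$100 - $16 = $84

$84


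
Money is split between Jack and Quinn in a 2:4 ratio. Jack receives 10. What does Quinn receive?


Find the multiplier:
10 / 2 = 5
Apply to Quinn's share:
4 x 5 = 20

20


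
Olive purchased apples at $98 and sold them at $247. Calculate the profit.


Selling price = $247
Cost price = $98
Profit = selling price - cost price:
Profit = $247 - $98 = $149

$149


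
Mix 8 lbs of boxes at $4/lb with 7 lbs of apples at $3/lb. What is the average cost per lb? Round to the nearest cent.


Cost of boxes:
8 x $4 = $32
Cost of apples:
7 x $3 = $21
Total cost: $32 + $21 = $53
Total weight: 15 lbs
Average: $53 / 15 = $3.5333... ≈ $3.53/lb

$3.53/lb


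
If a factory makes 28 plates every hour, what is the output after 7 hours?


Production rate: 28 plates per hour
Time: 7 hours
Total: 28 x 7 = 196 plates

196 plates


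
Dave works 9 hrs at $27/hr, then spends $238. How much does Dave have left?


Calculate earnings:
9 x $27 = $243
Subtract spending:
$243 - $238 = $5

$5


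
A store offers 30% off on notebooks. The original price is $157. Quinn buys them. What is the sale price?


Calculate the discount amount:
30% of $157 = $47.10
Subtract from original:
$157 - $47.10 = $109.90

$109.90


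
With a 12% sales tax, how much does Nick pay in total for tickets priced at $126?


Calculate the tax:
12% of $126 = $15.12
Add tax to price:
$126 + $15.12 = $141.12

$141.12


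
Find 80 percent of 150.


Convert percentage to decimal:
80% = 0.8
Multiply:
150 x 0.8 = 120

120


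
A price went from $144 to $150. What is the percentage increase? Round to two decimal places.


Find the absolute change:
|150 - 144| = 6
Divide by original and multiply by 100:
6 / 144 x 100 = 4.1666...% ≈ 4.17%

4.17%


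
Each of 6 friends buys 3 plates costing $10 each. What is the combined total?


Cost per person:
3 x $10 = $30
Group total:
6 x $30 = $180

$180


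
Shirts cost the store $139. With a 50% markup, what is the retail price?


Calculate the markup amount:
50% of $139 = $69.50
Add to cost:
$139 + $69.50 = $208.50

$208.50


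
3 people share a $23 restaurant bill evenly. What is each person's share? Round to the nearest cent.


Total bill: $23
Number of people: 3
Each pays: $23 / 3 = $7.6666... ≈ $7.67

$7.67


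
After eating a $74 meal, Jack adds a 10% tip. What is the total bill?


Calculate the tip:
10% of $74 = $7.40
Add tip to meal cost:
$74 + $7.40 = $81.40

$81.40


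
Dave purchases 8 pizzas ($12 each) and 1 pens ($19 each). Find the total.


Cost of pizzas:
8 x $12 = $96
Cost of pens:
1 x $19 = $19
Add both:
$96 + $19 = $115

$115


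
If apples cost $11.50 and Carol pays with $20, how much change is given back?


Start with the amount paid:
$20
Subtract the price:
$20 - $11.50 = $8.50

$8.50


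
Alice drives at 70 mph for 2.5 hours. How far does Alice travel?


Use the formula: distance = speed x time
Speed = 70 mph, Time = 2.5 hours
70 x 2.5 = 175 miles

175 miles


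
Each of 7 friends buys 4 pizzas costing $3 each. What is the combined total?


Cost per person:
4 x $3 = $12
Group total:
7 x $12 = $84

$84


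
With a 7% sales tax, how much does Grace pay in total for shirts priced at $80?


Calculate the tax:
7% of $80 = $5.60
Add tax to price:
$80 + $5.60 = $85.60

$85.60


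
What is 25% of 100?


Convert percentage to decimal:
25% = 0.25
Multiply:
100 x 0.25 = 25

25


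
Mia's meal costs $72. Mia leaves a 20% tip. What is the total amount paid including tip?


Calculate the tip:
20% of $72 = $14.40
Add tip to meal cost:
$72 + $14.40 = $86.40

$86.40


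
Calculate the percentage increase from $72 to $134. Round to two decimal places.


Find the absolute change:
|134 - 72| = 62
Divide by original and multiply by 100:
62 / 72 x 100 = 86.1111...% ≈ 86.11%

86.11%


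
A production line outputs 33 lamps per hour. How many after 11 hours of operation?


Production rate: 33 lamps per hour
Time: 11 hours
Total: 33 x 11 = 363 lamps

363 lamps


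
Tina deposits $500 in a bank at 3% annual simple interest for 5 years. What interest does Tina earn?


Use the formula I = P x R x T / 100
P x R x T = 500 x 3 x 5 = 7500
I = 7500 / 100 = $75

$75


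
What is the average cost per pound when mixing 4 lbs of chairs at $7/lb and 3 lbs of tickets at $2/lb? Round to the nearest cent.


Cost of chairs:
4 x $7 = $28
Cost of tickets:
3 x $2 = $6
Total cost: $28 + $6 = $34
Total weight: 7 lbs
Average: $34 / 7 = $4.8571... ≈ $4.86/lb

$4.86/lb


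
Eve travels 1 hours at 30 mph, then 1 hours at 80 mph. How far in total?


Leg 1 distance:
30 x 1 = 30 miles
Leg 2 distance:
80 x 1 = 80 miles
Total distance:
30 + 80 = 110 miles

110 miles


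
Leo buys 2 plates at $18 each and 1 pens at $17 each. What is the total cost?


Cost of plates:
2 x $18 = $36
Cost of pens:
1 x $17 = $17
Add both:
$36 + $17 = $53

$53


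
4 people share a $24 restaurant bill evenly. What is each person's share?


Total bill: $24
Number of people: 4
Each pays: $24 / 4 = $6

$6


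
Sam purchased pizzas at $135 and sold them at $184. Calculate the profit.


Selling price = $184
Cost price = $135
Profit = selling price - cost price:
Profit = $184 - $135 = $49

$49


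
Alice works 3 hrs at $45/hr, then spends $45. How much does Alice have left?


Calculate earnings:
3 x $45 = $135
Subtract spending:
$135 - $45 = $90

$90


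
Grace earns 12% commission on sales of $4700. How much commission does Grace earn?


Convert rate to decimal:
12% = 0.12
Multiply by sales:
$4700 x 0.12 = $564

$564


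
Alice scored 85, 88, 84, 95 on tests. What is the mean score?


Add the scores:
85 + 88 + 84 + 95 = 352
Divide by the number of tests:
352 / 4 = 88

88


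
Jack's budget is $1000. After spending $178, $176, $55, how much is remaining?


Add up expenses:
$178 + $176 + $55 = $409
Subtract from budget:
$1000 - $409 = $591

$591


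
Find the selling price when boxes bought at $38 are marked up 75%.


Calculate the markup amount:
75% of $38 = $28.50
Add to cost:
$38 + $28.50 = $66.50

$66.50


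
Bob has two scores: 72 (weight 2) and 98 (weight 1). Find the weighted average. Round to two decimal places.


Weighted sum:
2 x 72 + 1 x 98 = 242
Total weight:
2 + 1 = 3
Weighted average:
242 / 3 = 80.6666... ≈ 80.67

80.67


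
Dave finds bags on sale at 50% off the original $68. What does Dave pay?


Calculate the discount amount:
50% of $68 = $34
Subtract from original:
$68 - $34 = $34

$34


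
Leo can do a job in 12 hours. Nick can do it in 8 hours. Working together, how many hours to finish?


Leo's rate: 1/12 of the job per hour
Nick's rate: 1/8 of the job per hour
Combined rate: 1/12 + 1/8 = 5/24 per hour
Time = 1 / (5/24) = 24/5 = 4.8 hours

4.8 hours


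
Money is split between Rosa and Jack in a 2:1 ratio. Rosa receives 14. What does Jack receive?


Find the multiplier:
14 / 2 = 7
Apply to Jack's share:
1 x 7 = 7

7


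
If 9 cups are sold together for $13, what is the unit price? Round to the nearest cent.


Total cost: $13
Number of items: 9
Unit price: $13 / 9 = $1.4444... ≈ $1.44

$1.44


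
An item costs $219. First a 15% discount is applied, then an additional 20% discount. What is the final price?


First discount:
15% of $219 = $32.85
Price after first discount:
$219 - $32.85 = $186.15
Second discount:
20% of $186.15 = $37.23
Final price:
$186.15 - $37.23 = $148.92

$148.92


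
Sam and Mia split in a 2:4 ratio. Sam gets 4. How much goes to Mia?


Find the multiplier:
4 / 2 = 2
Apply to Mia's share:
4 x 2 = 8

8


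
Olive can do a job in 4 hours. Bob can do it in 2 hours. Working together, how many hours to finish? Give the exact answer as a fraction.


Olive's rate: 1/4 of the job per hour
Bob's rate: 1/2 of the job per hour
Combined rate: 1/4 + 1/2 = 3/4 per hour
Time = 1 / (3/4) = 4/3 hours (≈ 1.33 hours)

4/3 hours


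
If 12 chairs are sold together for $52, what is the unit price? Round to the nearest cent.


Total cost: $52
Number of items: 12
Unit price: $52 / 12 = $4.3333... ≈ $4.33

$4.33


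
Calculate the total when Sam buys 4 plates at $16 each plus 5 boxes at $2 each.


Cost of plates:
4 x $16 = $64
Cost of boxes:
5 x $2 = $10
Add both:
$64 + $10 = $74

$74


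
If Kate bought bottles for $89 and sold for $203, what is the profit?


Selling price = $203
Cost price = $89
Profit = selling price - cost price:
Profit = $203 - $89 = $114

$114


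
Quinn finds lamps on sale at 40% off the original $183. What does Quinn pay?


Calculate the discount amount:
40% of $183 = $73.20
Subtract from original:
$183 - $73.20 = $109.80

$109.80


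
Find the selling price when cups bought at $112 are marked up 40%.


Calculate the markup amount:
40% of $112 = $44.80
Add to cost:
$112 + $44.80 = $156.80

$156.80


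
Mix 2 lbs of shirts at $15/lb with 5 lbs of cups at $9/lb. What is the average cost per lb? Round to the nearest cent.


Cost of shirts:
2 x $15 = $30
Cost of cups:
5 x $9 = $45
Total cost: $30 + $45 = $75
Total weight: 7 lbs
Average: $75 / 7 = $10.7142... ≈ $10.71/lb

$10.71/lb


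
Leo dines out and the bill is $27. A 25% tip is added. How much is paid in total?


Calculate the tip:
25% of $27 = $6.75
Add tip to meal cost:
$27 + $6.75 = $33.75

$33.75


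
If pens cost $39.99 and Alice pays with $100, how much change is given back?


Start with the amount paid:
$100
Subtract the price:
$100 - $39.99 = $60.01

$60.01


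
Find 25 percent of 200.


Convert percentage to decimal:
25% = 0.25
Multiply:
200 x 0.25 = 50

50


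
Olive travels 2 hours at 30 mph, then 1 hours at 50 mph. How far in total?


Leg 1 distance:
30 x 2 = 60 miles
Leg 2 distance:
50 x 1 = 50 miles
Total distance:
60 + 50 = 110 miles

110 miles


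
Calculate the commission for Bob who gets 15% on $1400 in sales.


Convert rate to decimal:
15% = 0.15
Multiply by sales:
$1400 x 0.15 = $210

$210


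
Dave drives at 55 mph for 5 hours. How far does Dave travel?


Use the formula: distance = speed x time
Speed = 55 mph, Time = 5 hours
55 x 5 = 275 miles

275 miles


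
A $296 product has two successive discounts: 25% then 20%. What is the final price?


First discount:
25% of $296 = $74
Price after first discount:
$296 - $74 = $222
Second discount:
20% of $222 = $44.40
Final price:
$222 - $44.40 = $177.60

$177.60


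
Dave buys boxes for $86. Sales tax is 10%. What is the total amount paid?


Calculate the tax:
10% of $86 = $8.60
Add tax to price:
$86 + $8.60 = $94.60

$94.60


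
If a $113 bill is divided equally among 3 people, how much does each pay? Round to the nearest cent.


Total bill: $113
Number of people: 3
Each pays: $113 / 3 = $37.6666... ≈ $37.67

$37.67


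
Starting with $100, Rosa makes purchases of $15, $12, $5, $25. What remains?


Add up expenses:
$15 + $12 + $5 + $25 = $57
Subtract from budget:
$100 - $57 = $43

$43


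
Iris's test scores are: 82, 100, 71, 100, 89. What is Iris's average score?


Add the scores:
82 + 100 + 71 + 100 + 89 = 442
Divide by the number of tests:
442 / 5 = 88.4

88.4


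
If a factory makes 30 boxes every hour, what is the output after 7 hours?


Production rate: 30 boxes per hour
Time: 7 hours
Total: 30 x 7 = 210 boxes

210 boxes


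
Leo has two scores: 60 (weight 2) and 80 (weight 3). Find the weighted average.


Weighted sum:
2 x 60 + 3 x 80 = 360
Total weight:
2 + 3 = 5
Weighted average:
360 / 5 = 72

72


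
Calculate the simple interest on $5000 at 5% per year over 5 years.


Use the formula I = P x R x T / 100
P x R x T = 5000 x 5 x 5 = 125000
I = 125000 / 100 = $1250

$1250


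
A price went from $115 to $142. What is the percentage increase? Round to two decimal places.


Find the absolute change:
|142 - 115| = 27
Divide by original and multiply by 100:
27 / 115 x 100 = 23.4782...% ≈ 23.48%

23.48%


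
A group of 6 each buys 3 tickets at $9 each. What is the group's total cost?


Cost per person:
3 x $9 = $27
Group total:
6 x $27 = $162

$162


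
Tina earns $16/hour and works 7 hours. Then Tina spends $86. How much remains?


Calculate earnings:
7 x $16 = $112
Subtract spending:
$112 - $86 = $26

$26


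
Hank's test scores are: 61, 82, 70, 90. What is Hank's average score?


Add the scores:
61 + 82 + 70 + 90 = 303
Divide by the number of tests:
303 / 4 = 75.75

75.75


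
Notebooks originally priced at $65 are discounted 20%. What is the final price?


Calculate the discount amount:
20% of $65 = $13
Subtract from original:
$65 - $13 = $52

$52


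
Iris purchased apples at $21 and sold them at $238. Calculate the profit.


Selling price = $238
Cost price = $21
Profit = selling price - cost price:
Profit = $238 - $21 = $217

$217


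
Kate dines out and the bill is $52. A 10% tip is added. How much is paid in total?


Calculate the tip:
10% of $52 = $5.20
Add tip to meal cost:
$52 + $5.20 = $57.20

$57.20


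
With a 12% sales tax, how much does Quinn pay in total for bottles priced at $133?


Calculate the tax:
12% of $133 = $15.96
Add tax to price:
$133 + $15.96 = $148.96

$148.96


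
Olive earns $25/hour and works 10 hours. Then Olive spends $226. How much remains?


Calculate earnings:
10 x $25 = $250
Subtract spending:
$250 - $226 = $24

$24


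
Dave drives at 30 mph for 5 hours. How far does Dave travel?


Use the formula: distance = speed x time
Speed = 30 mph, Time = 5 hours
30 x 5 = 150 miles

150 miles


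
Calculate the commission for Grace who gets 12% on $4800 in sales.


Convert rate to decimal:
12% = 0.12
Multiply by sales:
$4800 x 0.12 = $576

$576


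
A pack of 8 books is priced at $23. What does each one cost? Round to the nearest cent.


Total cost: $23
Number of items: 8
Unit price: $23 / 8 = $2.875 ≈ $2.88

$2.88


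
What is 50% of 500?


Convert percentage to decimal:
50% = 0.5
Multiply:
500 x 0.5 = 250

250


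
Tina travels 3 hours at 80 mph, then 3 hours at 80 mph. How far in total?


Leg 1 distance:
80 x 3 = 240 miles
Leg 2 distance:
80 x 3 = 240 miles
Total distance:
240 + 240 = 480 miles

480 miles


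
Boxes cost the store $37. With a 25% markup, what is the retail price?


Calculate the markup amount:
25% of $37 = $9.25
Add to cost:
$37 + $9.25 = $46.25

$46.25


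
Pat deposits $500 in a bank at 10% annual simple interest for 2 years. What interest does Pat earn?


Use the formula I = P x R x T / 100
P x R x T = 500 x 10 x 2 = 10000
I = 10000 / 100 = $100

$100


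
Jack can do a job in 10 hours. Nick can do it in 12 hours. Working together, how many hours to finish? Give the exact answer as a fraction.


Jack's rate: 1/10 of the job per hour
Nick's rate: 1/12 of the job per hour
Combined rate: 1/10 + 1/12 = 11/60 per hour
Time = 1 / (11/60) = 60/11 hours (≈ 5.45 hours)

60/11 hours


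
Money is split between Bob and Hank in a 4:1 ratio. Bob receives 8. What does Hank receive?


Find the multiplier:
8 / 4 = 2
Apply to Hank's share:
1 x 2 = 2

2


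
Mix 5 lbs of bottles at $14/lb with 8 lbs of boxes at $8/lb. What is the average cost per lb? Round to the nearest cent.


Cost of bottles:
5 x $14 = $70
Cost of boxes:
8 x $8 = $64
Total cost: $70 + $64 = $134
Total weight: 13 lbs
Average: $134 / 13 = $10.3076... ≈ $10.31/lb

$10.31/lb


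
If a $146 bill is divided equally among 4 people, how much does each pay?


Total bill: $146
Number of people: 4
Each pays: $146 / 4 = $36.50

$36.50


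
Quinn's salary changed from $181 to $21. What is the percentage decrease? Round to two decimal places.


Find the absolute change:
|21 - 181| = 160
Divide by original and multiply by 100:
160 / 181 x 100 = 88.3977...% ≈ 88.4%

88.4%


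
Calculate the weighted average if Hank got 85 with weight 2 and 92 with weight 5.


Weighted sum:
2 x 85 + 5 x 92 = 630
Total weight:
2 + 5 = 7
Weighted average:
630 / 7 = 90

90


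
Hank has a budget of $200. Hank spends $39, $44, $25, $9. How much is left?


Add up expenses:
$39 + $44 + $25 + $9 = $117
Subtract from budget:
$200 - $117 = $83

$83


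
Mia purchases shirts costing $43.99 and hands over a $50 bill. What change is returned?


Start with the amount paid:
$50
Subtract the price:
$50 - $43.99 = $6.01

$6.01


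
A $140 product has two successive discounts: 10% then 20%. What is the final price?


First discount:
10% of $140 = $14
Price after first discount:
$140 - $14 = $126
Second discount:
20% of $126 = $25.20
Final price:
$126 - $25.20 = $100.80

$100.80


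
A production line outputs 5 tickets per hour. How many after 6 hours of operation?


Production rate: 5 tickets per hour
Time: 6 hours
Total: 5 x 6 = 30 tickets

30 tickets


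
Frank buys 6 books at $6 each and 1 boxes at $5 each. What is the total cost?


Cost of books:
6 x $6 = $36
Cost of boxes:
1 x $5 = $5
Add both:
$36 + $5 = $41

$41


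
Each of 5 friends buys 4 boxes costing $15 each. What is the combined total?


Cost per person:
4 x $15 = $60
Group total:
5 x $60 = $300

$300


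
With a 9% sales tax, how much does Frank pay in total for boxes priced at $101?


Calculate the tax:
9% of $101 = $9.09
Add tax to price:
$101 + $9.09 = $110.09

$110.09


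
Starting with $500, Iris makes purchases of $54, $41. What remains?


Add up expenses:
$54 + $41 = $95
Subtract from budget:
$500 - $95 = $405

$405


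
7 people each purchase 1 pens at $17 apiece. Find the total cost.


Cost per person:
1 x $17 = $17
Group total:
7 x $17 = $119

$119


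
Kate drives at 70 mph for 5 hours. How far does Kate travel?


Use the formula: distance = speed x time
Speed = 70 mph, Time = 5 hours
70 x 5 = 350 miles

350 miles


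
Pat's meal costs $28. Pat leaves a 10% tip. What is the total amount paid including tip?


Calculate the tip:
10% of $28 = $2.80
Add tip to meal cost:
$28 + $2.80 = $30.80

$30.80


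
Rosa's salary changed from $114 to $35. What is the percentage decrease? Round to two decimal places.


Find the absolute change:
|35 - 114| = 79
Divide by original and multiply by 100:
79 / 114 x 100 = 69.2982...% ≈ 69.3%

69.3%


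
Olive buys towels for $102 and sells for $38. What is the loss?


Selling price = $38
Cost price = $102
Loss = cost price - selling price:
Loss = $102 - $38 = $64

$64


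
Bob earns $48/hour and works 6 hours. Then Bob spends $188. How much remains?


Calculate earnings:
6 x $48 = $288
Subtract spending:
$288 - $188 = $100

$100
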